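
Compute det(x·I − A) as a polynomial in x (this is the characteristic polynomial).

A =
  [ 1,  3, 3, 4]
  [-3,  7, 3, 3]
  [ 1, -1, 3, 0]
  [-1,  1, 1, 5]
x^4 - 16*x^3 + 96*x^2 - 256*x + 256

Expanding det(x·I − A) (e.g. by cofactor expansion or by noting that A is similar to its Jordan form J, which has the same characteristic polynomial as A) gives
  χ_A(x) = x^4 - 16*x^3 + 96*x^2 - 256*x + 256
which factors as (x - 4)^4. The eigenvalues (with algebraic multiplicities) are λ = 4 with multiplicity 4.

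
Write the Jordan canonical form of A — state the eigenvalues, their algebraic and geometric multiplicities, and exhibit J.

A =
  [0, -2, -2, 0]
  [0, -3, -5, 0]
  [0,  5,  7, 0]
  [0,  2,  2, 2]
J_1(0) ⊕ J_2(2) ⊕ J_1(2)

The characteristic polynomial is
  det(x·I − A) = x^4 - 6*x^3 + 12*x^2 - 8*x = x*(x - 2)^3

Eigenvalues and multiplicities (the geometric multiplicity of λ is n − rank(A − λI), which equals the number of Jordan blocks for λ):
  λ = 0: algebraic multiplicity = 1, geometric multiplicity = 1
  λ = 2: algebraic multiplicity = 3, geometric multiplicity = 2

Determining the block sizes for each eigenvalue:
  λ = 0: one block (gm = 1), so the single block has size am = 1 → block sizes [1]
  λ = 2: 2 blocks summing to 3 forces exactly one block of size 2 and the rest size 1 → block sizes [2, 1]

Assembling the blocks gives a Jordan form
J =
  [0, 0, 0, 0]
  [0, 2, 1, 0]
  [0, 0, 2, 0]
  [0, 0, 0, 2]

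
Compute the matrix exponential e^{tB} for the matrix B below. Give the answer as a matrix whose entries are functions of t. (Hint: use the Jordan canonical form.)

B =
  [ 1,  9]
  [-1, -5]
e^{tB} =
  [3*t*exp(-2*t) + exp(-2*t), 9*t*exp(-2*t)]
  [-t*exp(-2*t), -3*t*exp(-2*t) + exp(-2*t)]

Strategy: write B = P · J · P⁻¹ where J is a Jordan canonical form, so e^{tB} = P · e^{tJ} · P⁻¹, and e^{tJ} can be computed block-by-block.

B has Jordan form
J =
  [-2,  1]
  [ 0, -2]
(up to reordering of blocks).

Per-block formulas:
  For a 2×2 Jordan block J_2(-2): exp(t · J_2(-2)) = e^(-2t)·(I + t·N), where N is the 2×2 nilpotent shift.

After assembling e^{tJ} and conjugating by P, we get:

e^{tB} =
  [3*t*exp(-2*t) + exp(-2*t), 9*t*exp(-2*t)]
  [-t*exp(-2*t), -3*t*exp(-2*t) + exp(-2*t)]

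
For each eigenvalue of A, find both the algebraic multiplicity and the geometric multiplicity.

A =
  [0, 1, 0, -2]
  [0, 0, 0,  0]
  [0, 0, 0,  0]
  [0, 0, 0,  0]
λ = 0: alg = 4, geom = 3

Step 1 — factor the characteristic polynomial to read off the algebraic multiplicities:
  χ_A(x) = x^4

Step 2 — compute geometric multiplicities via the rank-nullity identity g(λ) = n − rank(A − λI):
  rank(A − (0)·I) = 1, so dim ker(A − (0)·I) = n − 1 = 3

Summary:
  λ = 0: algebraic multiplicity = 4, geometric multiplicity = 3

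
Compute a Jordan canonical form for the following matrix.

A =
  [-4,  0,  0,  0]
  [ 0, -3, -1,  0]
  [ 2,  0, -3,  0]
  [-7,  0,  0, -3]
J_1(-4) ⊕ J_2(-3) ⊕ J_1(-3)

The characteristic polynomial is
  det(x·I − A) = x^4 + 13*x^3 + 63*x^2 + 135*x + 108 = (x + 3)^3*(x + 4)

Eigenvalues and multiplicities (the geometric multiplicity of λ is n − rank(A − λI), which equals the number of Jordan blocks for λ):
  λ = -4: algebraic multiplicity = 1, geometric multiplicity = 1
  λ = -3: algebraic multiplicity = 3, geometric multiplicity = 2

Determining the block sizes for each eigenvalue:
  λ = -4: one block (gm = 1), so the single block has size am = 1 → block sizes [1]
  λ = -3: 2 blocks summing to 3 forces exactly one block of size 2 and the rest size 1 → block sizes [2, 1]

Assembling the blocks gives a Jordan form
J =
  [-4,  0,  0,  0]
  [ 0, -3,  1,  0]
  [ 0,  0, -3,  0]
  [ 0,  0,  0, -3]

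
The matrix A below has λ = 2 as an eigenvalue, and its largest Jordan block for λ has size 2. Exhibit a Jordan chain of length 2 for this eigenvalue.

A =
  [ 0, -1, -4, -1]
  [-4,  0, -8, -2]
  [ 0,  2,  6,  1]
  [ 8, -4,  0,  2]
A Jordan chain for λ = 2 of length 2:
v_1 = (-2, -4, 0, 8)ᵀ
v_2 = (1, 0, 0, 0)ᵀ

Let N = A − (2)·I. We want v_2 with N^2 v_2 = 0 but N^1 v_2 ≠ 0; then v_{j-1} := N · v_j for j = 2, …, 2.

Pick v_2 = (1, 0, 0, 0)ᵀ.
Then v_1 = N · v_2 = (-2, -4, 0, 8)ᵀ.

Sanity check: (A − (2)·I) v_1 = (0, 0, 0, 0)ᵀ = 0. ✓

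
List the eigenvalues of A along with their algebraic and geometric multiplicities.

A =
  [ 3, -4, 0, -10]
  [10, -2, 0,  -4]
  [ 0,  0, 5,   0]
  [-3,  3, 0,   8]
λ = 2: alg = 2, geom = 1; λ = 5: alg = 2, geom = 2

Step 1 — factor the characteristic polynomial to read off the algebraic multiplicities:
  χ_A(x) = (x - 5)^2*(x - 2)^2

Step 2 — compute geometric multiplicities via the rank-nullity identity g(λ) = n − rank(A − λI):
  rank(A − (2)·I) = 3, so dim ker(A − (2)·I) = n − 3 = 1
  rank(A − (5)·I) = 2, so dim ker(A − (5)·I) = n − 2 = 2

Summary:
  λ = 2: algebraic multiplicity = 2, geometric multiplicity = 1
  λ = 5: algebraic multiplicity = 2, geometric multiplicity = 2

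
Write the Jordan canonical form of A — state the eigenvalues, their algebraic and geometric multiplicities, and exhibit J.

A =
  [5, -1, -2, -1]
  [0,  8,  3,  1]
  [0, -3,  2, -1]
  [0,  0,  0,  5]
J_3(5) ⊕ J_1(5)

The characteristic polynomial is
  det(x·I − A) = x^4 - 20*x^3 + 150*x^2 - 500*x + 625 = (x - 5)^4

Eigenvalues and multiplicities (the geometric multiplicity of λ is n − rank(A − λI), which equals the number of Jordan blocks for λ):
  λ = 5: algebraic multiplicity = 4, geometric multiplicity = 2

Determining the block sizes for each eigenvalue:
  λ = 5: with am = 4 and gm = 2, the partition is not yet determined (e.g. several partitions of 4 into 2 parts exist). Let N = A − (5)·I. Computing rank(N^1) = 2, rank(N^2) = 1, rank(N^3) = 0; the number of blocks of size ≥ j is rank(N^{j−1}) − rank(N^j), giving [2, 1, 1]. So we have 1 block(s) of size 3, 1 block(s) of size 1 → block sizes [3, 1]

Assembling the blocks gives a Jordan form
J =
  [5, 1, 0, 0]
  [0, 5, 1, 0]
  [0, 0, 5, 0]
  [0, 0, 0, 5]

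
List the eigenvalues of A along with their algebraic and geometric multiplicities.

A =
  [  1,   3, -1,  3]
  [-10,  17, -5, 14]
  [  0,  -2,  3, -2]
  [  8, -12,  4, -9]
λ = 3: alg = 4, geom = 2

Step 1 — factor the characteristic polynomial to read off the algebraic multiplicities:
  χ_A(x) = (x - 3)^4

Step 2 — compute geometric multiplicities via the rank-nullity identity g(λ) = n − rank(A − λI):
  rank(A − (3)·I) = 2, so dim ker(A − (3)·I) = n − 2 = 2

Summary:
  λ = 3: algebraic multiplicity = 4, geometric multiplicity = 2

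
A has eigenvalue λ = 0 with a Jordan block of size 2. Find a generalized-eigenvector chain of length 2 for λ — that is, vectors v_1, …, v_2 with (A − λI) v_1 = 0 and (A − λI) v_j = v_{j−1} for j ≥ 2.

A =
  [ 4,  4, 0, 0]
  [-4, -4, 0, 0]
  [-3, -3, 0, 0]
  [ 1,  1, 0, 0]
A Jordan chain for λ = 0 of length 2:
v_1 = (4, -4, -3, 1)ᵀ
v_2 = (1, 0, 0, 0)ᵀ

Let N = A − (0)·I. We want v_2 with N^2 v_2 = 0 but N^1 v_2 ≠ 0; then v_{j-1} := N · v_j for j = 2, …, 2.

Pick v_2 = (1, 0, 0, 0)ᵀ.
Then v_1 = N · v_2 = (4, -4, -3, 1)ᵀ.

Sanity check: (A − (0)·I) v_1 = (0, 0, 0, 0)ᵀ = 0. ✓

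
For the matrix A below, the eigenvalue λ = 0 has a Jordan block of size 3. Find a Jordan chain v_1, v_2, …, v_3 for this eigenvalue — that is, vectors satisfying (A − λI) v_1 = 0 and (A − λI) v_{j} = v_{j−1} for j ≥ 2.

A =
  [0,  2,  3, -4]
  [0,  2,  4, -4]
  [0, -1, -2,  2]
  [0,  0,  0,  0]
A Jordan chain for λ = 0 of length 3:
v_1 = (1, 0, 0, 0)ᵀ
v_2 = (2, 2, -1, 0)ᵀ
v_3 = (0, 1, 0, 0)ᵀ

Let N = A − (0)·I. We want v_3 with N^3 v_3 = 0 but N^2 v_3 ≠ 0; then v_{j-1} := N · v_j for j = 3, …, 2.

Pick v_3 = (0, 1, 0, 0)ᵀ.
Then v_2 = N · v_3 = (2, 2, -1, 0)ᵀ.
Then v_1 = N · v_2 = (1, 0, 0, 0)ᵀ.

Sanity check: (A − (0)·I) v_1 = (0, 0, 0, 0)ᵀ = 0. ✓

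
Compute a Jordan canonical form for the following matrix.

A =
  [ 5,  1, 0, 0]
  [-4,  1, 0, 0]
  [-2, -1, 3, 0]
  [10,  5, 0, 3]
J_2(3) ⊕ J_1(3) ⊕ J_1(3)

The characteristic polynomial is
  det(x·I − A) = x^4 - 12*x^3 + 54*x^2 - 108*x + 81 = (x - 3)^4

Eigenvalues and multiplicities (the geometric multiplicity of λ is n − rank(A − λI), which equals the number of Jordan blocks for λ):
  λ = 3: algebraic multiplicity = 4, geometric multiplicity = 3

Determining the block sizes for each eigenvalue:
  λ = 3: 3 blocks summing to 4 forces exactly one block of size 2 and the rest size 1 → block sizes [2, 1, 1]

Assembling the blocks gives a Jordan form
J =
  [3, 1, 0, 0]
  [0, 3, 0, 0]
  [0, 0, 3, 0]
  [0, 0, 0, 3]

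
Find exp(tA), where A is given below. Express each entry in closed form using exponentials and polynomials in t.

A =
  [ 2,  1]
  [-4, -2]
e^{tA} =
  [2*t + 1, t]
  [-4*t, 1 - 2*t]

Strategy: write A = P · J · P⁻¹ where J is a Jordan canonical form, so e^{tA} = P · e^{tJ} · P⁻¹, and e^{tJ} can be computed block-by-block.

A has Jordan form
J =
  [0, 1]
  [0, 0]
(up to reordering of blocks).

Per-block formulas:
  For a 2×2 Jordan block J_2(0): exp(t · J_2(0)) = e^(0t)·(I + t·N), where N is the 2×2 nilpotent shift.

After assembling e^{tJ} and conjugating by P, we get:

e^{tA} =
  [2*t + 1, t]
  [-4*t, 1 - 2*t]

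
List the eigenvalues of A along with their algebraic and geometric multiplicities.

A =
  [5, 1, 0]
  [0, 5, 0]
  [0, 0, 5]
λ = 5: alg = 3, geom = 2

Step 1 — factor the characteristic polynomial to read off the algebraic multiplicities:
  χ_A(x) = (x - 5)^3

Step 2 — compute geometric multiplicities via the rank-nullity identity g(λ) = n − rank(A − λI):
  rank(A − (5)·I) = 1, so dim ker(A − (5)·I) = n − 1 = 2

Summary:
  λ = 5: algebraic multiplicity = 3, geometric multiplicity = 2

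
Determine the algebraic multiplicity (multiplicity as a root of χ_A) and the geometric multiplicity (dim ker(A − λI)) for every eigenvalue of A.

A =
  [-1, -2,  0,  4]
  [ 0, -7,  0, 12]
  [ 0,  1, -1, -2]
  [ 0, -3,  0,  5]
λ = -1: alg = 4, geom = 3

Step 1 — factor the characteristic polynomial to read off the algebraic multiplicities:
  χ_A(x) = (x + 1)^4

Step 2 — compute geometric multiplicities via the rank-nullity identity g(λ) = n − rank(A − λI):
  rank(A − (-1)·I) = 1, so dim ker(A − (-1)·I) = n − 1 = 3

Summary:
  λ = -1: algebraic multiplicity = 4, geometric multiplicity = 3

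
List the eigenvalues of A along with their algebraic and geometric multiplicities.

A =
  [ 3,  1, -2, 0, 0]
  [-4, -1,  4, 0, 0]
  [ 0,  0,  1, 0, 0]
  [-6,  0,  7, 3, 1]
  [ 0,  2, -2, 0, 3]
λ = 1: alg = 3, geom = 2; λ = 3: alg = 2, geom = 1

Step 1 — factor the characteristic polynomial to read off the algebraic multiplicities:
  χ_A(x) = (x - 3)^2*(x - 1)^3

Step 2 — compute geometric multiplicities via the rank-nullity identity g(λ) = n − rank(A − λI):
  rank(A − (1)·I) = 3, so dim ker(A − (1)·I) = n − 3 = 2
  rank(A − (3)·I) = 4, so dim ker(A − (3)·I) = n − 4 = 1

Summary:
  λ = 1: algebraic multiplicity = 3, geometric multiplicity = 2
  λ = 3: algebraic multiplicity = 2, geometric multiplicity = 1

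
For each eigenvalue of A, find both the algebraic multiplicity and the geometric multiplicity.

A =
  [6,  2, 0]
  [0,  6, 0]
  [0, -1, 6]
λ = 6: alg = 3, geom = 2

Step 1 — factor the characteristic polynomial to read off the algebraic multiplicities:
  χ_A(x) = (x - 6)^3

Step 2 — compute geometric multiplicities via the rank-nullity identity g(λ) = n − rank(A − λI):
  rank(A − (6)·I) = 1, so dim ker(A − (6)·I) = n − 1 = 2

Summary:
  λ = 6: algebraic multiplicity = 3, geometric multiplicity = 2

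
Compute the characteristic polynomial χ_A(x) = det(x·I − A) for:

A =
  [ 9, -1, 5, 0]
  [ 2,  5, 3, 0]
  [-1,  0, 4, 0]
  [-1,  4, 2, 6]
x^4 - 24*x^3 + 216*x^2 - 864*x + 1296

Expanding det(x·I − A) (e.g. by cofactor expansion or by noting that A is similar to its Jordan form J, which has the same characteristic polynomial as A) gives
  χ_A(x) = x^4 - 24*x^3 + 216*x^2 - 864*x + 1296
which factors as (x - 6)^4. The eigenvalues (with algebraic multiplicities) are λ = 6 with multiplicity 4.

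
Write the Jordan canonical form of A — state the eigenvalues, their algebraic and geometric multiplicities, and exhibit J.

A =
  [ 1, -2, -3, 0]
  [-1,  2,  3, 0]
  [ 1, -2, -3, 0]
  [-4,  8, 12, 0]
J_2(0) ⊕ J_1(0) ⊕ J_1(0)

The characteristic polynomial is
  det(x·I − A) = x^4

Eigenvalues and multiplicities (the geometric multiplicity of λ is n − rank(A − λI), which equals the number of Jordan blocks for λ):
  λ = 0: algebraic multiplicity = 4, geometric multiplicity = 3

Determining the block sizes for each eigenvalue:
  λ = 0: 3 blocks summing to 4 forces exactly one block of size 2 and the rest size 1 → block sizes [2, 1, 1]

Assembling the blocks gives a Jordan form
J =
  [0, 1, 0, 0]
  [0, 0, 0, 0]
  [0, 0, 0, 0]
  [0, 0, 0, 0]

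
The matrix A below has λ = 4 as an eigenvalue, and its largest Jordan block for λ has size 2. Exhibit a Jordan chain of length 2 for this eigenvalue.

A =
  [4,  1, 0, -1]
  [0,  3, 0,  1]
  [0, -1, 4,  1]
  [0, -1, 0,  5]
A Jordan chain for λ = 4 of length 2:
v_1 = (1, -1, -1, -1)ᵀ
v_2 = (0, 1, 0, 0)ᵀ

Let N = A − (4)·I. We want v_2 with N^2 v_2 = 0 but N^1 v_2 ≠ 0; then v_{j-1} := N · v_j for j = 2, …, 2.

Pick v_2 = (0, 1, 0, 0)ᵀ.
Then v_1 = N · v_2 = (1, -1, -1, -1)ᵀ.

Sanity check: (A − (4)·I) v_1 = (0, 0, 0, 0)ᵀ = 0. ✓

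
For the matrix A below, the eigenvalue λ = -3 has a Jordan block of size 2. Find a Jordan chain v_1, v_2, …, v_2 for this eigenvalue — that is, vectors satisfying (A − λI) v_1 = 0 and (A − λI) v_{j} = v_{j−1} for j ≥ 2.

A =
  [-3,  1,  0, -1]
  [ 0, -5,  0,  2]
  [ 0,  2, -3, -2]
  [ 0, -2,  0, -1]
A Jordan chain for λ = -3 of length 2:
v_1 = (1, -2, 2, -2)ᵀ
v_2 = (0, 1, 0, 0)ᵀ

Let N = A − (-3)·I. We want v_2 with N^2 v_2 = 0 but N^1 v_2 ≠ 0; then v_{j-1} := N · v_j for j = 2, …, 2.

Pick v_2 = (0, 1, 0, 0)ᵀ.
Then v_1 = N · v_2 = (1, -2, 2, -2)ᵀ.

Sanity check: (A − (-3)·I) v_1 = (0, 0, 0, 0)ᵀ = 0. ✓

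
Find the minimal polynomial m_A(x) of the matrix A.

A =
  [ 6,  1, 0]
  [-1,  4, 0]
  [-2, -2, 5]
x^2 - 10*x + 25

The characteristic polynomial is χ_A(x) = (x - 5)^3, so the eigenvalues are known. The minimal polynomial is
  m_A(x) = Π_λ (x − λ)^{k_λ}
where k_λ is the size of the *largest* Jordan block for λ (equivalently, the smallest k with (A − λI)^k v = 0 for every generalised eigenvector v of λ).

  λ = 5: largest Jordan block has size 2, contributing (x − 5)^2

So m_A(x) = (x - 5)^2 = x^2 - 10*x + 25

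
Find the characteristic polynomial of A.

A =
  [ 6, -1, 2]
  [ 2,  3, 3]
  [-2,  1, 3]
x^3 - 12*x^2 + 48*x - 64

Expanding det(x·I − A) (e.g. by cofactor expansion or by noting that A is similar to its Jordan form J, which has the same characteristic polynomial as A) gives
  χ_A(x) = x^3 - 12*x^2 + 48*x - 64
which factors as (x - 4)^3. The eigenvalues (with algebraic multiplicities) are λ = 4 with multiplicity 3.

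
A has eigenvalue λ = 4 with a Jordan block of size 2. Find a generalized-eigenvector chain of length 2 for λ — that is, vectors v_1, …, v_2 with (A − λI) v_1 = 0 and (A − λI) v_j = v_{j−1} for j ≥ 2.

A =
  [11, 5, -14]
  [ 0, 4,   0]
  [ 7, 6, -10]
A Jordan chain for λ = 4 of length 2:
v_1 = (2, 0, 1)ᵀ
v_2 = (1, -1, 0)ᵀ

Let N = A − (4)·I. We want v_2 with N^2 v_2 = 0 but N^1 v_2 ≠ 0; then v_{j-1} := N · v_j for j = 2, …, 2.

Pick v_2 = (1, -1, 0)ᵀ.
Then v_1 = N · v_2 = (2, 0, 1)ᵀ.

Sanity check: (A − (4)·I) v_1 = (0, 0, 0)ᵀ = 0. ✓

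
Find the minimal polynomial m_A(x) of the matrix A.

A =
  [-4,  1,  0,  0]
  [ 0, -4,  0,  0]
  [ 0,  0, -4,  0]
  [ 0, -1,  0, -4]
x^2 + 8*x + 16

The characteristic polynomial is χ_A(x) = (x + 4)^4, so the eigenvalues are known. The minimal polynomial is
  m_A(x) = Π_λ (x − λ)^{k_λ}
where k_λ is the size of the *largest* Jordan block for λ (equivalently, the smallest k with (A − λI)^k v = 0 for every generalised eigenvector v of λ).

  λ = -4: largest Jordan block has size 2, contributing (x + 4)^2

So m_A(x) = (x + 4)^2 = x^2 + 8*x + 16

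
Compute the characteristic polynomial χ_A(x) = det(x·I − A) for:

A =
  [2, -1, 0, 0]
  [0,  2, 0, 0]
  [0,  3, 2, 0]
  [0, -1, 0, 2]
x^4 - 8*x^3 + 24*x^2 - 32*x + 16

Expanding det(x·I − A) (e.g. by cofactor expansion or by noting that A is similar to its Jordan form J, which has the same characteristic polynomial as A) gives
  χ_A(x) = x^4 - 8*x^3 + 24*x^2 - 32*x + 16
which factors as (x - 2)^4. The eigenvalues (with algebraic multiplicities) are λ = 2 with multiplicity 4.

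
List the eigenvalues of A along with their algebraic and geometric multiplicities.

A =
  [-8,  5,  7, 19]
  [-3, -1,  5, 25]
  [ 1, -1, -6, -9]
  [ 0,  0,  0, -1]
λ = -5: alg = 3, geom = 1; λ = -1: alg = 1, geom = 1

Step 1 — factor the characteristic polynomial to read off the algebraic multiplicities:
  χ_A(x) = (x + 1)*(x + 5)^3

Step 2 — compute geometric multiplicities via the rank-nullity identity g(λ) = n − rank(A − λI):
  rank(A − (-5)·I) = 3, so dim ker(A − (-5)·I) = n − 3 = 1
  rank(A − (-1)·I) = 3, so dim ker(A − (-1)·I) = n − 3 = 1

Summary:
  λ = -5: algebraic multiplicity = 3, geometric multiplicity = 1
  λ = -1: algebraic multiplicity = 1, geometric multiplicity = 1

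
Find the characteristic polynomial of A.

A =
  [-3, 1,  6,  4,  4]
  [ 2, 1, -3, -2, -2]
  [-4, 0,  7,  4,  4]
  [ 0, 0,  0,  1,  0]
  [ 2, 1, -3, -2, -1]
x^5 - 5*x^4 + 10*x^3 - 10*x^2 + 5*x - 1

Expanding det(x·I − A) (e.g. by cofactor expansion or by noting that A is similar to its Jordan form J, which has the same characteristic polynomial as A) gives
  χ_A(x) = x^5 - 5*x^4 + 10*x^3 - 10*x^2 + 5*x - 1
which factors as (x - 1)^5. The eigenvalues (with algebraic multiplicities) are λ = 1 with multiplicity 5.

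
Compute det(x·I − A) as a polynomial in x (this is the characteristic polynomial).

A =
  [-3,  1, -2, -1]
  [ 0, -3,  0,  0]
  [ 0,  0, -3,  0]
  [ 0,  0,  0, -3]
x^4 + 12*x^3 + 54*x^2 + 108*x + 81

Expanding det(x·I − A) (e.g. by cofactor expansion or by noting that A is similar to its Jordan form J, which has the same characteristic polynomial as A) gives
  χ_A(x) = x^4 + 12*x^3 + 54*x^2 + 108*x + 81
which factors as (x + 3)^4. The eigenvalues (with algebraic multiplicities) are λ = -3 with multiplicity 4.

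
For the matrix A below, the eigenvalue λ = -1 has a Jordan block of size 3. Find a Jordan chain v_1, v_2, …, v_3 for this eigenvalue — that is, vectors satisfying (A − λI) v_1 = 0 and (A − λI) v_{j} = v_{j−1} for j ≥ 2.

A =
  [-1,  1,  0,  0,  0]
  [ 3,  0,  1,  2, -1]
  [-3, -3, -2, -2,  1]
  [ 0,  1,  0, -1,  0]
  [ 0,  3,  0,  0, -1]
A Jordan chain for λ = -1 of length 3:
v_1 = (3, 0, -6, 3, 9)ᵀ
v_2 = (0, 3, -3, 0, 0)ᵀ
v_3 = (1, 0, 0, 0, 0)ᵀ

Let N = A − (-1)·I. We want v_3 with N^3 v_3 = 0 but N^2 v_3 ≠ 0; then v_{j-1} := N · v_j for j = 3, …, 2.

Pick v_3 = (1, 0, 0, 0, 0)ᵀ.
Then v_2 = N · v_3 = (0, 3, -3, 0, 0)ᵀ.
Then v_1 = N · v_2 = (3, 0, -6, 3, 9)ᵀ.

Sanity check: (A − (-1)·I) v_1 = (0, 0, 0, 0, 0)ᵀ = 0. ✓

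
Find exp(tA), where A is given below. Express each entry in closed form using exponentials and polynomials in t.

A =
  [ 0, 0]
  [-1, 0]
e^{tA} =
  [1, 0]
  [-t, 1]

Strategy: write A = P · J · P⁻¹ where J is a Jordan canonical form, so e^{tA} = P · e^{tJ} · P⁻¹, and e^{tJ} can be computed block-by-block.

A has Jordan form
J =
  [0, 1]
  [0, 0]
(up to reordering of blocks).

Per-block formulas:
  For a 2×2 Jordan block J_2(0): exp(t · J_2(0)) = e^(0t)·(I + t·N), where N is the 2×2 nilpotent shift.

After assembling e^{tJ} and conjugating by P, we get:

e^{tA} =
  [1, 0]
  [-t, 1]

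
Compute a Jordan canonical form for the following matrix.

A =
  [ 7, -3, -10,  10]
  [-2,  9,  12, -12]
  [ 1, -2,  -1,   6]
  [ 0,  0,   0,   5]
J_3(5) ⊕ J_1(5)

The characteristic polynomial is
  det(x·I − A) = x^4 - 20*x^3 + 150*x^2 - 500*x + 625 = (x - 5)^4

Eigenvalues and multiplicities (the geometric multiplicity of λ is n − rank(A − λI), which equals the number of Jordan blocks for λ):
  λ = 5: algebraic multiplicity = 4, geometric multiplicity = 2

Determining the block sizes for each eigenvalue:
  λ = 5: with am = 4 and gm = 2, the partition is not yet determined (e.g. several partitions of 4 into 2 parts exist). Let N = A − (5)·I. Computing rank(N^1) = 2, rank(N^2) = 1, rank(N^3) = 0; the number of blocks of size ≥ j is rank(N^{j−1}) − rank(N^j), giving [2, 1, 1]. So we have 1 block(s) of size 3, 1 block(s) of size 1 → block sizes [3, 1]

Assembling the blocks gives a Jordan form
J =
  [5, 1, 0, 0]
  [0, 5, 1, 0]
  [0, 0, 5, 0]
  [0, 0, 0, 5]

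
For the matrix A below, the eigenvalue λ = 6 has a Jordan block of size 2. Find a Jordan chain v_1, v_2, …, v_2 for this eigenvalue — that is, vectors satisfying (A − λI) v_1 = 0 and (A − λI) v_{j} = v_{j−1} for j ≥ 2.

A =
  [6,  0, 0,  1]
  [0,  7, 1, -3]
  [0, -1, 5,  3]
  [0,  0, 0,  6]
A Jordan chain for λ = 6 of length 2:
v_1 = (0, 1, -1, 0)ᵀ
v_2 = (0, 1, 0, 0)ᵀ

Let N = A − (6)·I. We want v_2 with N^2 v_2 = 0 but N^1 v_2 ≠ 0; then v_{j-1} := N · v_j for j = 2, …, 2.

Pick v_2 = (0, 1, 0, 0)ᵀ.
Then v_1 = N · v_2 = (0, 1, -1, 0)ᵀ.

Sanity check: (A − (6)·I) v_1 = (0, 0, 0, 0)ᵀ = 0. ✓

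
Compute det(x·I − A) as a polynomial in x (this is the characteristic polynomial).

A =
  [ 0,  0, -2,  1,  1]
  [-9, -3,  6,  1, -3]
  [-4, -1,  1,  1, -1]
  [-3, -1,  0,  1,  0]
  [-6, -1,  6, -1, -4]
x^5 + 5*x^4 + 10*x^3 + 10*x^2 + 5*x + 1

Expanding det(x·I − A) (e.g. by cofactor expansion or by noting that A is similar to its Jordan form J, which has the same characteristic polynomial as A) gives
  χ_A(x) = x^5 + 5*x^4 + 10*x^3 + 10*x^2 + 5*x + 1
which factors as (x + 1)^5. The eigenvalues (with algebraic multiplicities) are λ = -1 with multiplicity 5.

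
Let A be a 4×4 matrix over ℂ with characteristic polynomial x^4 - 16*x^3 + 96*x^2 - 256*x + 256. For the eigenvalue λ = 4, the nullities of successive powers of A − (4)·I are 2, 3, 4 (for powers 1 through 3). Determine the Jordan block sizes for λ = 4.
Block sizes for λ = 4: [3, 1]

From the dimensions of kernels of powers, the number of Jordan blocks of size at least j is d_j − d_{j−1} where d_j = dim ker(N^j) (with d_0 = 0). Computing the differences gives [2, 1, 1].
The number of blocks of size exactly k is (#blocks of size ≥ k) − (#blocks of size ≥ k + 1), so the partition is: 1 block(s) of size 1, 1 block(s) of size 3.
In nonincreasing order the block sizes are [3, 1].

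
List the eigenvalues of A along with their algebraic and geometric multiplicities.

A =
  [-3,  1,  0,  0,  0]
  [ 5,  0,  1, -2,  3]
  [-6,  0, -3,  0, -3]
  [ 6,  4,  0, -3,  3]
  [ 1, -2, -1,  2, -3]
λ = -3: alg = 4, geom = 2; λ = 0: alg = 1, geom = 1

Step 1 — factor the characteristic polynomial to read off the algebraic multiplicities:
  χ_A(x) = x*(x + 3)^4

Step 2 — compute geometric multiplicities via the rank-nullity identity g(λ) = n − rank(A − λI):
  rank(A − (-3)·I) = 3, so dim ker(A − (-3)·I) = n − 3 = 2
  rank(A − (0)·I) = 4, so dim ker(A − (0)·I) = n − 4 = 1

Summary:
  λ = -3: algebraic multiplicity = 4, geometric multiplicity = 2
  λ = 0: algebraic multiplicity = 1, geometric multiplicity = 1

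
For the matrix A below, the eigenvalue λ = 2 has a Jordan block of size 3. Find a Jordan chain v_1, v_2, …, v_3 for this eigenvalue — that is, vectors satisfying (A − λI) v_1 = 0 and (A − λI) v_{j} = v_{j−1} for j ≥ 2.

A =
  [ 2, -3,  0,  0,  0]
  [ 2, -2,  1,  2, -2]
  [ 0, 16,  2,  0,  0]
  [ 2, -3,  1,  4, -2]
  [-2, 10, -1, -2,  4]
A Jordan chain for λ = 2 of length 3:
v_1 = (-6, 0, 32, 2, 12)ᵀ
v_2 = (0, 2, 0, 2, -2)ᵀ
v_3 = (1, 0, 0, 0, 0)ᵀ

Let N = A − (2)·I. We want v_3 with N^3 v_3 = 0 but N^2 v_3 ≠ 0; then v_{j-1} := N · v_j for j = 3, …, 2.

Pick v_3 = (1, 0, 0, 0, 0)ᵀ.
Then v_2 = N · v_3 = (0, 2, 0, 2, -2)ᵀ.
Then v_1 = N · v_2 = (-6, 0, 32, 2, 12)ᵀ.

Sanity check: (A − (2)·I) v_1 = (0, 0, 0, 0, 0)ᵀ = 0. ✓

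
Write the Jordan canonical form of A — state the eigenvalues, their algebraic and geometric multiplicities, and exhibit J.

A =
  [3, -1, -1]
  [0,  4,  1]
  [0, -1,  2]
J_2(3) ⊕ J_1(3)

The characteristic polynomial is
  det(x·I − A) = x^3 - 9*x^2 + 27*x - 27 = (x - 3)^3

Eigenvalues and multiplicities (the geometric multiplicity of λ is n − rank(A − λI), which equals the number of Jordan blocks for λ):
  λ = 3: algebraic multiplicity = 3, geometric multiplicity = 2

Determining the block sizes for each eigenvalue:
  λ = 3: 2 blocks summing to 3 forces exactly one block of size 2 and the rest size 1 → block sizes [2, 1]

Assembling the blocks gives a Jordan form
J =
  [3, 1, 0]
  [0, 3, 0]
  [0, 0, 3]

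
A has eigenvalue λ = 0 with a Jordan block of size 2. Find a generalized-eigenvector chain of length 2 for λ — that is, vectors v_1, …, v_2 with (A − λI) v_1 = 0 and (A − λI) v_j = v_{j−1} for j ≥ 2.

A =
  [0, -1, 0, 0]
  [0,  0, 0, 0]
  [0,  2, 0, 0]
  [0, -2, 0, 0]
A Jordan chain for λ = 0 of length 2:
v_1 = (-1, 0, 2, -2)ᵀ
v_2 = (0, 1, 0, 0)ᵀ

Let N = A − (0)·I. We want v_2 with N^2 v_2 = 0 but N^1 v_2 ≠ 0; then v_{j-1} := N · v_j for j = 2, …, 2.

Pick v_2 = (0, 1, 0, 0)ᵀ.
Then v_1 = N · v_2 = (-1, 0, 2, -2)ᵀ.

Sanity check: (A − (0)·I) v_1 = (0, 0, 0, 0)ᵀ = 0. ✓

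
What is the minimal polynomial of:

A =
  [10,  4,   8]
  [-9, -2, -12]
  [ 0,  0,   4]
x^2 - 8*x + 16

The characteristic polynomial is χ_A(x) = (x - 4)^3, so the eigenvalues are known. The minimal polynomial is
  m_A(x) = Π_λ (x − λ)^{k_λ}
where k_λ is the size of the *largest* Jordan block for λ (equivalently, the smallest k with (A − λI)^k v = 0 for every generalised eigenvector v of λ).

  λ = 4: largest Jordan block has size 2, contributing (x − 4)^2

So m_A(x) = (x - 4)^2 = x^2 - 8*x + 16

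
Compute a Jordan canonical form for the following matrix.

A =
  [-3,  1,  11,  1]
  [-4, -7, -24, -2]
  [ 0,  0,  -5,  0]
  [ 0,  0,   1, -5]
J_3(-5) ⊕ J_1(-5)

The characteristic polynomial is
  det(x·I − A) = x^4 + 20*x^3 + 150*x^2 + 500*x + 625 = (x + 5)^4

Eigenvalues and multiplicities (the geometric multiplicity of λ is n − rank(A − λI), which equals the number of Jordan blocks for λ):
  λ = -5: algebraic multiplicity = 4, geometric multiplicity = 2

Determining the block sizes for each eigenvalue:
  λ = -5: with am = 4 and gm = 2, the partition is not yet determined (e.g. several partitions of 4 into 2 parts exist). Let N = A − (-5)·I. Computing rank(N^1) = 2, rank(N^2) = 1, rank(N^3) = 0; the number of blocks of size ≥ j is rank(N^{j−1}) − rank(N^j), giving [2, 1, 1]. So we have 1 block(s) of size 3, 1 block(s) of size 1 → block sizes [3, 1]

Assembling the blocks gives a Jordan form
J =
  [-5,  1,  0,  0]
  [ 0, -5,  1,  0]
  [ 0,  0, -5,  0]
  [ 0,  0,  0, -5]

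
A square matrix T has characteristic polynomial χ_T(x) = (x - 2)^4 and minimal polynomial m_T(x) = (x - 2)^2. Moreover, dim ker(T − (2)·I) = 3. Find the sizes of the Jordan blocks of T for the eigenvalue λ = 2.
Block sizes for λ = 2: [2, 1, 1]

Step 1 — from the characteristic polynomial, algebraic multiplicity of λ = 2 is 4. From dim ker(T − (2)·I) = 3, there are exactly 3 Jordan blocks for λ = 2.
Step 2 — from the minimal polynomial, the factor (x − 2)^2 tells us the largest block for λ = 2 has size 2.
Step 3 — with total size 4, 3 blocks, and largest block 2, the block sizes (in nonincreasing order) are [2, 1, 1].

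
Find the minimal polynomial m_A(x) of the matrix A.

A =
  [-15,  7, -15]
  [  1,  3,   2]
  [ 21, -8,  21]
x^3 - 9*x^2 + 27*x - 27

The characteristic polynomial is χ_A(x) = (x - 3)^3, so the eigenvalues are known. The minimal polynomial is
  m_A(x) = Π_λ (x − λ)^{k_λ}
where k_λ is the size of the *largest* Jordan block for λ (equivalently, the smallest k with (A − λI)^k v = 0 for every generalised eigenvector v of λ).

  λ = 3: largest Jordan block has size 3, contributing (x − 3)^3

So m_A(x) = (x - 3)^3 = x^3 - 9*x^2 + 27*x - 27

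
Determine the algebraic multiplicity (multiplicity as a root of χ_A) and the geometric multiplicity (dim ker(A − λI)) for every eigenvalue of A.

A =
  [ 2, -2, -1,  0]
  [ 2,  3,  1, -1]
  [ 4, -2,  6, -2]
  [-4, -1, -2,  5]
λ = 4: alg = 4, geom = 2

Step 1 — factor the characteristic polynomial to read off the algebraic multiplicities:
  χ_A(x) = (x - 4)^4

Step 2 — compute geometric multiplicities via the rank-nullity identity g(λ) = n − rank(A − λI):
  rank(A − (4)·I) = 2, so dim ker(A − (4)·I) = n − 2 = 2

Summary:
  λ = 4: algebraic multiplicity = 4, geometric multiplicity = 2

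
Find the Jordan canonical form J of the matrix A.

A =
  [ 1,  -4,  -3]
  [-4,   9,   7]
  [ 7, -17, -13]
J_3(-1)

The characteristic polynomial is
  det(x·I − A) = x^3 + 3*x^2 + 3*x + 1 = (x + 1)^3

Eigenvalues and multiplicities (the geometric multiplicity of λ is n − rank(A − λI), which equals the number of Jordan blocks for λ):
  λ = -1: algebraic multiplicity = 3, geometric multiplicity = 1

Determining the block sizes for each eigenvalue:
  λ = -1: one block (gm = 1), so the single block has size am = 3 → block sizes [3]

Assembling the blocks gives a Jordan form
J =
  [-1,  1,  0]
  [ 0, -1,  1]
  [ 0,  0, -1]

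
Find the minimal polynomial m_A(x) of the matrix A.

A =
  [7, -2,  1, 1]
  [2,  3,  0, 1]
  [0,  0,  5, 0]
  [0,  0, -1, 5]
x^3 - 15*x^2 + 75*x - 125

The characteristic polynomial is χ_A(x) = (x - 5)^4, so the eigenvalues are known. The minimal polynomial is
  m_A(x) = Π_λ (x − λ)^{k_λ}
where k_λ is the size of the *largest* Jordan block for λ (equivalently, the smallest k with (A − λI)^k v = 0 for every generalised eigenvector v of λ).

  λ = 5: largest Jordan block has size 3, contributing (x − 5)^3

So m_A(x) = (x - 5)^3 = x^3 - 15*x^2 + 75*x - 125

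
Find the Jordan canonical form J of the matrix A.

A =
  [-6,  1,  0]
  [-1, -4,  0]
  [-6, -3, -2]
J_2(-5) ⊕ J_1(-2)

The characteristic polynomial is
  det(x·I − A) = x^3 + 12*x^2 + 45*x + 50 = (x + 2)*(x + 5)^2

Eigenvalues and multiplicities (the geometric multiplicity of λ is n − rank(A − λI), which equals the number of Jordan blocks for λ):
  λ = -5: algebraic multiplicity = 2, geometric multiplicity = 1
  λ = -2: algebraic multiplicity = 1, geometric multiplicity = 1

Determining the block sizes for each eigenvalue:
  λ = -5: one block (gm = 1), so the single block has size am = 2 → block sizes [2]
  λ = -2: one block (gm = 1), so the single block has size am = 1 → block sizes [1]

Assembling the blocks gives a Jordan form
J =
  [-5,  1,  0]
  [ 0, -5,  0]
  [ 0,  0, -2]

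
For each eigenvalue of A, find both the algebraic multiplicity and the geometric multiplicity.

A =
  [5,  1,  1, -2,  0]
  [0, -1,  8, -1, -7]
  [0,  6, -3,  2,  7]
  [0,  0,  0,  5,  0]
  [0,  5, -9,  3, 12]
λ = -2: alg = 1, geom = 1; λ = 5: alg = 4, geom = 2

Step 1 — factor the characteristic polynomial to read off the algebraic multiplicities:
  χ_A(x) = (x - 5)^4*(x + 2)

Step 2 — compute geometric multiplicities via the rank-nullity identity g(λ) = n − rank(A − λI):
  rank(A − (-2)·I) = 4, so dim ker(A − (-2)·I) = n − 4 = 1
  rank(A − (5)·I) = 3, so dim ker(A − (5)·I) = n − 3 = 2

Summary:
  λ = -2: algebraic multiplicity = 1, geometric multiplicity = 1
  λ = 5: algebraic multiplicity = 4, geometric multiplicity = 2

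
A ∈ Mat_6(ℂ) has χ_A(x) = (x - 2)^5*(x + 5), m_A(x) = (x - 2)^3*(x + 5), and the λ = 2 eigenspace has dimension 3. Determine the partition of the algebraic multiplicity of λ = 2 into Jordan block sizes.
Block sizes for λ = 2: [3, 1, 1]

Step 1 — from the characteristic polynomial, algebraic multiplicity of λ = 2 is 5. From dim ker(A − (2)·I) = 3, there are exactly 3 Jordan blocks for λ = 2.
Step 2 — from the minimal polynomial, the factor (x − 2)^3 tells us the largest block for λ = 2 has size 3.
Step 3 — with total size 5, 3 blocks, and largest block 3, the block sizes (in nonincreasing order) are [3, 1, 1].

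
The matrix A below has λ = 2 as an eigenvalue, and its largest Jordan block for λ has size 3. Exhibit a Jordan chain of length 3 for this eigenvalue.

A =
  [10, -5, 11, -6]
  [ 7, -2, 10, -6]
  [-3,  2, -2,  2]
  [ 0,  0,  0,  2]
A Jordan chain for λ = 2 of length 3:
v_1 = (-4, -2, 2, 0)ᵀ
v_2 = (8, 7, -3, 0)ᵀ
v_3 = (1, 0, 0, 0)ᵀ

Let N = A − (2)·I. We want v_3 with N^3 v_3 = 0 but N^2 v_3 ≠ 0; then v_{j-1} := N · v_j for j = 3, …, 2.

Pick v_3 = (1, 0, 0, 0)ᵀ.
Then v_2 = N · v_3 = (8, 7, -3, 0)ᵀ.
Then v_1 = N · v_2 = (-4, -2, 2, 0)ᵀ.

Sanity check: (A − (2)·I) v_1 = (0, 0, 0, 0)ᵀ = 0. ✓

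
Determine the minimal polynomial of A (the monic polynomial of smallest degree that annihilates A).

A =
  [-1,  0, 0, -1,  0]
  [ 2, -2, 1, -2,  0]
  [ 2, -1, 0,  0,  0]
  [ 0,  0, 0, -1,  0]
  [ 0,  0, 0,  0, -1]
x^2 + 2*x + 1

The characteristic polynomial is χ_A(x) = (x + 1)^5, so the eigenvalues are known. The minimal polynomial is
  m_A(x) = Π_λ (x − λ)^{k_λ}
where k_λ is the size of the *largest* Jordan block for λ (equivalently, the smallest k with (A − λI)^k v = 0 for every generalised eigenvector v of λ).

  λ = -1: largest Jordan block has size 2, contributing (x + 1)^2

So m_A(x) = (x + 1)^2 = x^2 + 2*x + 1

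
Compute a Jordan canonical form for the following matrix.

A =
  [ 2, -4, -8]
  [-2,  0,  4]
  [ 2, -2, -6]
J_1(-2) ⊕ J_1(-2) ⊕ J_1(0)

The characteristic polynomial is
  det(x·I − A) = x^3 + 4*x^2 + 4*x = x*(x + 2)^2

Eigenvalues and multiplicities (the geometric multiplicity of λ is n − rank(A − λI), which equals the number of Jordan blocks for λ):
  λ = -2: algebraic multiplicity = 2, geometric multiplicity = 2
  λ = 0: algebraic multiplicity = 1, geometric multiplicity = 1

Determining the block sizes for each eigenvalue:
  λ = -2: gm = am = 2, so every block has size 1 → block sizes [1, 1]
  λ = 0: one block (gm = 1), so the single block has size am = 1 → block sizes [1]

Assembling the blocks gives a Jordan form
J =
  [-2,  0, 0]
  [ 0, -2, 0]
  [ 0,  0, 0]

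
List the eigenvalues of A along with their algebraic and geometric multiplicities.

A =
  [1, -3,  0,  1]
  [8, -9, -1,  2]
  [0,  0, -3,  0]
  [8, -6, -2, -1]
λ = -3: alg = 4, geom = 2

Step 1 — factor the characteristic polynomial to read off the algebraic multiplicities:
  χ_A(x) = (x + 3)^4

Step 2 — compute geometric multiplicities via the rank-nullity identity g(λ) = n − rank(A − λI):
  rank(A − (-3)·I) = 2, so dim ker(A − (-3)·I) = n − 2 = 2

Summary:
  λ = -3: algebraic multiplicity = 4, geometric multiplicity = 2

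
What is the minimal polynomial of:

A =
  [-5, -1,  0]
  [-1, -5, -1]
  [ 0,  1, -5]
x^3 + 15*x^2 + 75*x + 125

The characteristic polynomial is χ_A(x) = (x + 5)^3, so the eigenvalues are known. The minimal polynomial is
  m_A(x) = Π_λ (x − λ)^{k_λ}
where k_λ is the size of the *largest* Jordan block for λ (equivalently, the smallest k with (A − λI)^k v = 0 for every generalised eigenvector v of λ).

  λ = -5: largest Jordan block has size 3, contributing (x + 5)^3

So m_A(x) = (x + 5)^3 = x^3 + 15*x^2 + 75*x + 125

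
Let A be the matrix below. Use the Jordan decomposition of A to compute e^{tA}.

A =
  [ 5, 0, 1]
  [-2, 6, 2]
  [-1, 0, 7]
e^{tA} =
  [-t*exp(6*t) + exp(6*t), 0, t*exp(6*t)]
  [-2*t*exp(6*t), exp(6*t), 2*t*exp(6*t)]
  [-t*exp(6*t), 0, t*exp(6*t) + exp(6*t)]

Strategy: write A = P · J · P⁻¹ where J is a Jordan canonical form, so e^{tA} = P · e^{tJ} · P⁻¹, and e^{tJ} can be computed block-by-block.

A has Jordan form
J =
  [6, 1, 0]
  [0, 6, 0]
  [0, 0, 6]
(up to reordering of blocks).

Per-block formulas:
  For a 1×1 block at λ = 6: exp(t · [6]) = [e^(6t)].
  For a 2×2 Jordan block J_2(6): exp(t · J_2(6)) = e^(6t)·(I + t·N), where N is the 2×2 nilpotent shift.

After assembling e^{tJ} and conjugating by P, we get:

e^{tA} =
  [-t*exp(6*t) + exp(6*t), 0, t*exp(6*t)]
  [-2*t*exp(6*t), exp(6*t), 2*t*exp(6*t)]
  [-t*exp(6*t), 0, t*exp(6*t) + exp(6*t)]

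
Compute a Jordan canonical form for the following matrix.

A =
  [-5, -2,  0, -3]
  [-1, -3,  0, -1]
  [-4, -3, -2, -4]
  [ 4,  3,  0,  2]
J_3(-2) ⊕ J_1(-2)

The characteristic polynomial is
  det(x·I − A) = x^4 + 8*x^3 + 24*x^2 + 32*x + 16 = (x + 2)^4

Eigenvalues and multiplicities (the geometric multiplicity of λ is n − rank(A − λI), which equals the number of Jordan blocks for λ):
  λ = -2: algebraic multiplicity = 4, geometric multiplicity = 2

Determining the block sizes for each eigenvalue:
  λ = -2: with am = 4 and gm = 2, the partition is not yet determined (e.g. several partitions of 4 into 2 parts exist). Let N = A − (-2)·I. Computing rank(N^1) = 2, rank(N^2) = 1, rank(N^3) = 0; the number of blocks of size ≥ j is rank(N^{j−1}) − rank(N^j), giving [2, 1, 1]. So we have 1 block(s) of size 3, 1 block(s) of size 1 → block sizes [3, 1]

Assembling the blocks gives a Jordan form
J =
  [-2,  1,  0,  0]
  [ 0, -2,  1,  0]
  [ 0,  0, -2,  0]
  [ 0,  0,  0, -2]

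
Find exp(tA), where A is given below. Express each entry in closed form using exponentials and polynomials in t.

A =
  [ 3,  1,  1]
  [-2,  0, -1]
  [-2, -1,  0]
e^{tA} =
  [2*t*exp(t) + exp(t), t*exp(t), t*exp(t)]
  [-2*t*exp(t), -t*exp(t) + exp(t), -t*exp(t)]
  [-2*t*exp(t), -t*exp(t), -t*exp(t) + exp(t)]

Strategy: write A = P · J · P⁻¹ where J is a Jordan canonical form, so e^{tA} = P · e^{tJ} · P⁻¹, and e^{tJ} can be computed block-by-block.

A has Jordan form
J =
  [1, 1, 0]
  [0, 1, 0]
  [0, 0, 1]
(up to reordering of blocks).

Per-block formulas:
  For a 2×2 Jordan block J_2(1): exp(t · J_2(1)) = e^(1t)·(I + t·N), where N is the 2×2 nilpotent shift.
  For a 1×1 block at λ = 1: exp(t · [1]) = [e^(1t)].

After assembling e^{tJ} and conjugating by P, we get:

e^{tA} =
  [2*t*exp(t) + exp(t), t*exp(t), t*exp(t)]
  [-2*t*exp(t), -t*exp(t) + exp(t), -t*exp(t)]
  [-2*t*exp(t), -t*exp(t), -t*exp(t) + exp(t)]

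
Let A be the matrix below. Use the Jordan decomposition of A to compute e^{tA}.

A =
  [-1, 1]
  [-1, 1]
e^{tA} =
  [1 - t, t]
  [-t, t + 1]

Strategy: write A = P · J · P⁻¹ where J is a Jordan canonical form, so e^{tA} = P · e^{tJ} · P⁻¹, and e^{tJ} can be computed block-by-block.

A has Jordan form
J =
  [0, 1]
  [0, 0]
(up to reordering of blocks).

Per-block formulas:
  For a 2×2 Jordan block J_2(0): exp(t · J_2(0)) = e^(0t)·(I + t·N), where N is the 2×2 nilpotent shift.

After assembling e^{tJ} and conjugating by P, we get:

e^{tA} =
  [1 - t, t]
  [-t, t + 1]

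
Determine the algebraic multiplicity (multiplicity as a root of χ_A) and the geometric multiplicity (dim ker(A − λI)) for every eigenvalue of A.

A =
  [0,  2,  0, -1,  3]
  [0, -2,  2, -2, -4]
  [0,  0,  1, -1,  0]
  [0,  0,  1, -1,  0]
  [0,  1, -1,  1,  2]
λ = 0: alg = 5, geom = 2

Step 1 — factor the characteristic polynomial to read off the algebraic multiplicities:
  χ_A(x) = x^5

Step 2 — compute geometric multiplicities via the rank-nullity identity g(λ) = n − rank(A − λI):
  rank(A − (0)·I) = 3, so dim ker(A − (0)·I) = n − 3 = 2

Summary:
  λ = 0: algebraic multiplicity = 5, geometric multiplicity = 2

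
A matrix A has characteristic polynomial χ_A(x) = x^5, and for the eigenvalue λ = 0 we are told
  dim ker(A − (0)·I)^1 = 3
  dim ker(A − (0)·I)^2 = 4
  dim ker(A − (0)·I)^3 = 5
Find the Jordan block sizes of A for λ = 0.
Block sizes for λ = 0: [3, 1, 1]

From the dimensions of kernels of powers, the number of Jordan blocks of size at least j is d_j − d_{j−1} where d_j = dim ker(N^j) (with d_0 = 0). Computing the differences gives [3, 1, 1].
The number of blocks of size exactly k is (#blocks of size ≥ k) − (#blocks of size ≥ k + 1), so the partition is: 2 block(s) of size 1, 1 block(s) of size 3.
In nonincreasing order the block sizes are [3, 1, 1].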